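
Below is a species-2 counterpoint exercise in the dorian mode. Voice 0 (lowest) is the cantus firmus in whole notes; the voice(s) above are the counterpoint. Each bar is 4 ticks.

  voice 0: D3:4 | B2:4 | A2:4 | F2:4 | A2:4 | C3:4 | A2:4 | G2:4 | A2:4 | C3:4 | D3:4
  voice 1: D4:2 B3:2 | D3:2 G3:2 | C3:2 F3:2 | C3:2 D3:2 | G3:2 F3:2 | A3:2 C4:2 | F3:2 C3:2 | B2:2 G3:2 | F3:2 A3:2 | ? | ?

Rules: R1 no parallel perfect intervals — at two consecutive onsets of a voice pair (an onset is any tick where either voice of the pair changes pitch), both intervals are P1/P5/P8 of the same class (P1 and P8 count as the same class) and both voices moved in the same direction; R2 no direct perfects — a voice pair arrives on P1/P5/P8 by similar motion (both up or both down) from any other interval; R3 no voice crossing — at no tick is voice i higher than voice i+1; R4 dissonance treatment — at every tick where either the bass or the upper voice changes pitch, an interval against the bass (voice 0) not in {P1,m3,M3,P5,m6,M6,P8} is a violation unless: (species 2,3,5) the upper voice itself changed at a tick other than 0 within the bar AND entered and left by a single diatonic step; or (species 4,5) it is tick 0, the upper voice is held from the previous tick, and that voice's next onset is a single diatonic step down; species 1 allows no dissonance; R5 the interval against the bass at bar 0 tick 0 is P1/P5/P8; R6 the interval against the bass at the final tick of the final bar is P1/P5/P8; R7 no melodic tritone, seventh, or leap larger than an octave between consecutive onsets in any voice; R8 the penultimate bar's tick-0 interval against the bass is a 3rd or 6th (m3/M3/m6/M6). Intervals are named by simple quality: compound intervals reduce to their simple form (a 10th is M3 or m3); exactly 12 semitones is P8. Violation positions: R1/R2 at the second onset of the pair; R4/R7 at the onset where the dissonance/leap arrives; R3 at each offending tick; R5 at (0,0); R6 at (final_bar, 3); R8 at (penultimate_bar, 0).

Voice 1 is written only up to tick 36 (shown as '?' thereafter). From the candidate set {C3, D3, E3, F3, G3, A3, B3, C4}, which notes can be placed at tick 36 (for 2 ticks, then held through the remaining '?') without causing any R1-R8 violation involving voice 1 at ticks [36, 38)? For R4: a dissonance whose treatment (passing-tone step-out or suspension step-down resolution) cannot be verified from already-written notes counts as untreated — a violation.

{A3, E3}

C3: violates R8
D3: violates R4,R8
E3: legal
F3: violates R4,R8
G3: violates R8
A3: legal
B3: violates R4,R8
C4: violates R1,R8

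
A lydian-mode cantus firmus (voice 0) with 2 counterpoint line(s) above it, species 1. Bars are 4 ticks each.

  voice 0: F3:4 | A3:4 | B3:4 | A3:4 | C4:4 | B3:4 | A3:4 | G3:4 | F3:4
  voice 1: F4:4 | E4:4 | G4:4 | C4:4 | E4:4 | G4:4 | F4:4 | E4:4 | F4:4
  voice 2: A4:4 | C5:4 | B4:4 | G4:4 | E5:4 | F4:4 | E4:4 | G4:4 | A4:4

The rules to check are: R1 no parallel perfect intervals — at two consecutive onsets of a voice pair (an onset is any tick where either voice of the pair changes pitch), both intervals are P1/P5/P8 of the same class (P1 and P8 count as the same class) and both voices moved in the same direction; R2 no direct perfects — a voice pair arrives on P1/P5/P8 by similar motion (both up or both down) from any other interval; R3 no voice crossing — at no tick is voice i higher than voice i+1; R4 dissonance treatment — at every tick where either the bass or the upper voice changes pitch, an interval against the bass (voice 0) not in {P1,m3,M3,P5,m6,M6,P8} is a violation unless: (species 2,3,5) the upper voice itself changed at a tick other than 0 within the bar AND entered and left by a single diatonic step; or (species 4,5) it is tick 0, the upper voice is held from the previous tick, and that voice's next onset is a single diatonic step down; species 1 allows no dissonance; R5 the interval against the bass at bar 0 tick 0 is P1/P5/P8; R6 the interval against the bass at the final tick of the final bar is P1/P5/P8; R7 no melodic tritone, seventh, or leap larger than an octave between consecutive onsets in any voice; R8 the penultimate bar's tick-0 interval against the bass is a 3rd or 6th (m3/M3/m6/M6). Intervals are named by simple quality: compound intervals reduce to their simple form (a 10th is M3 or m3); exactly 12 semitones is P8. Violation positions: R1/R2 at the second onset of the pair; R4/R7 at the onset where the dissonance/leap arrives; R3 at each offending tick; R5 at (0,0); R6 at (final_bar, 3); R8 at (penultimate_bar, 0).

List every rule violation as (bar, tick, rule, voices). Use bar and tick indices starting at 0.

(0, 0, R5, (0, 2))
(3, 0, R2, (1, 2))
(3, 0, R4, (0, 2))
(4, 0, R2, (1, 2))
(5, 0, R3, (1, 2))
(5, 0, R4, (0, 2))
(5, 0, R7, (2,))
(5, 1, R3, (1, 2))
(5, 2, R3, (1, 2))
(5, 3, R3, (1, 2))
(6, 0, R2, (0, 2))
(6, 0, R3, (1, 2))
(6, 1, R3, (1, 2))
(6, 2, R3, (1, 2))
(6, 3, R3, (1, 2))
(7, 0, R8, (0, 2))
(8, 3, R6, (0, 2))

bar 0: v0=F3 v1=F4 v2=A4 downbeat M3
bar 1: v0=A3 v1=E4 v2=C5 downbeat m3
bar 2: v0=B3 v1=G4 v2=B4 downbeat P8
bar 3: v0=A3 v1=C4 v2=G4 downbeat m7
bar 4: v0=C4 v1=E4 v2=E5 downbeat M3
bar 5: v0=B3 v1=G4 v2=F4 downbeat TT
bar 6: v0=A3 v1=F4 v2=E4 downbeat P5
bar 7: v0=G3 v1=E4 v2=G4 downbeat P8
bar 8: v0=F3 v1=F4 v2=A4 downbeat M3
  -> R5 @ bar 0 tick 0 v(0, 2): opens on M3
  -> R2 @ bar 3 tick 0 v(1, 2): G4/B4 M3 -> C4/G4 P5 similar
  -> R4 @ bar 3 tick 0 v(0, 2): A3/G4 m7 untreated
  -> R2 @ bar 4 tick 0 v(1, 2): C4/G4 P5 -> E4/E5 P8 similar
  -> R3 @ bar 5 tick 0 v(1, 2): G4 above F4
  -> R4 @ bar 5 tick 0 v(0, 2): B3/F4 TT untreated
  -> R7 @ bar 5 tick 0 v(2,): E5->F4 leap 11st
  -> R3 @ bar 5 tick 1 v(1, 2): G4 above F4
  -> R3 @ bar 5 tick 2 v(1, 2): G4 above F4
  -> R3 @ bar 5 tick 3 v(1, 2): G4 above F4
  -> R2 @ bar 6 tick 0 v(0, 2): B3/F4 TT -> A3/E4 P5 similar
  -> R3 @ bar 6 tick 0 v(1, 2): F4 above E4
  -> R3 @ bar 6 tick 1 v(1, 2): F4 above E4
  -> R3 @ bar 6 tick 2 v(1, 2): F4 above E4
  -> R3 @ bar 6 tick 3 v(1, 2): F4 above E4
  -> R8 @ bar 7 tick 0 v(0, 2): penult P8 not 3rd/6th
  -> R6 @ bar 8 tick 3 v(0, 2): closes on M3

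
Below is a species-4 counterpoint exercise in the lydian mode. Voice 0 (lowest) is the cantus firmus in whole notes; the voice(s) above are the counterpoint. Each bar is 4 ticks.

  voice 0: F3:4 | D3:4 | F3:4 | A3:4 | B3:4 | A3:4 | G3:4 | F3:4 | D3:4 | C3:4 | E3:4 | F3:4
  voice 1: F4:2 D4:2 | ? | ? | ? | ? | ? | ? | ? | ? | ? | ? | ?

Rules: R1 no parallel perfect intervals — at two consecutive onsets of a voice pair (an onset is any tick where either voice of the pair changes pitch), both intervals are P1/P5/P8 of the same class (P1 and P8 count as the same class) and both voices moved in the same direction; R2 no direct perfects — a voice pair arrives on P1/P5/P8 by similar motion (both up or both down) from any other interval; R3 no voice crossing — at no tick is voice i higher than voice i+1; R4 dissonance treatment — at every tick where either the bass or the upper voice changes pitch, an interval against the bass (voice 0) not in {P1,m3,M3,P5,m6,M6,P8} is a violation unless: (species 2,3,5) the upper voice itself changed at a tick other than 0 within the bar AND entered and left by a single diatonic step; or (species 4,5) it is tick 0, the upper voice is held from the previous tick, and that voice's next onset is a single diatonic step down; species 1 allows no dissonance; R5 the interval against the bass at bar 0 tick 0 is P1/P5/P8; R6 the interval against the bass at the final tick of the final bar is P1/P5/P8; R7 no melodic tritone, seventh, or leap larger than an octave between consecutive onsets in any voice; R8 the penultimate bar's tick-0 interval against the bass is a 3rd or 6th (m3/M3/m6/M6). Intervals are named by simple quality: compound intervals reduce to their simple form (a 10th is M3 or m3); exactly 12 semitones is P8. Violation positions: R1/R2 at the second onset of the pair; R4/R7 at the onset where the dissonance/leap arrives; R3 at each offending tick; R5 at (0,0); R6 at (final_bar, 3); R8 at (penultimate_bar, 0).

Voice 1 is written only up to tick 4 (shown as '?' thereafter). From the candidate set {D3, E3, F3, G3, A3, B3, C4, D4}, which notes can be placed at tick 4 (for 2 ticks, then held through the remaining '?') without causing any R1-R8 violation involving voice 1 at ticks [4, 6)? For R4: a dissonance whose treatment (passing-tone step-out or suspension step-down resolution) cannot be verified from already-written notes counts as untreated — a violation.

{B3, D4, F3}

D3: violates R2
E3: violates R4,R7
F3: legal
G3: violates R4
A3: violates R2
B3: legal
C4: violates R4
D4: legal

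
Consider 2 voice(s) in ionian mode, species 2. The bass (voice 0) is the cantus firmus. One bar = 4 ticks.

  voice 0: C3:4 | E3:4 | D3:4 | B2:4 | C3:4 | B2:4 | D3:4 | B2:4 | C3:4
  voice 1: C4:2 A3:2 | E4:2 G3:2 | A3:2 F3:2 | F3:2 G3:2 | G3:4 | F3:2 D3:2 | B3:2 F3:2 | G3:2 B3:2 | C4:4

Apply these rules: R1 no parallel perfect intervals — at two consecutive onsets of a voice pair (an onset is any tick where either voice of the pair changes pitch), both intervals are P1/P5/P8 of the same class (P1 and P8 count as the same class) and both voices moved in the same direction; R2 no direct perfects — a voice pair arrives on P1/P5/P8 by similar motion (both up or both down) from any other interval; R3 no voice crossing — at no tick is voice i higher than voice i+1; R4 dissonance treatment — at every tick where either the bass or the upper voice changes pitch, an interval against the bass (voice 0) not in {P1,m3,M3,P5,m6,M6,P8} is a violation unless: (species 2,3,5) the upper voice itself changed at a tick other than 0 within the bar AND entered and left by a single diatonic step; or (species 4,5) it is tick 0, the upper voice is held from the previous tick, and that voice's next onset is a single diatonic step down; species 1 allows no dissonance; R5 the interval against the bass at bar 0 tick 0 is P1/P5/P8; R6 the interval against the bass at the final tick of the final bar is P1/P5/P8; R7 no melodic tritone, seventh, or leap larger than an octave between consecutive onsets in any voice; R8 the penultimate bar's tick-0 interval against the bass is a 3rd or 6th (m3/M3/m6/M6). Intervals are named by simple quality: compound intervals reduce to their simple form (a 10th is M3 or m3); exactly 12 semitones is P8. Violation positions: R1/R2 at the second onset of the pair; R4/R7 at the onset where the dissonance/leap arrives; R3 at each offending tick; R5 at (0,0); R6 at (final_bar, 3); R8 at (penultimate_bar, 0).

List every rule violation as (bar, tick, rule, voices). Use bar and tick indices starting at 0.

bar 0: v0=C3 v1=C4 downbeat P8
bar 1: v0=E3 v1=E4 downbeat P8
bar 2: v0=D3 v1=A3 downbeat P5
bar 3: v0=B2 v1=F3 downbeat TT
bar 4: v0=C3 v1=G3 downbeat P5
bar 5: v0=B2 v1=F3 downbeat TT
bar 6: v0=D3 v1=B3 downbeat M6
bar 7: v0=B2 v1=G3 downbeat m6
bar 8: v0=C3 v1=C4 downbeat P8
  -> R2 @ bar 1 tick 0 v(0, 1): C3/A3 M6 -> E3/E4 P8 similar
  -> R4 @ bar 3 tick 0 v(0, 1): B2/F3 TT untreated
  -> R4 @ bar 5 tick 0 v(0, 1): B2/F3 TT untreated
  -> R7 @ bar 6 tick 2 v(1,): B3->F3 leap 6st
  -> R1 @ bar 8 tick 0 v(0, 1): B2/B3 P8 -> C3/C4 P8 similar

(1, 0, R2, (0, 1))
(3, 0, R4, (0, 1))
(5, 0, R4, (0, 1))
(6, 2, R7, (1,))
(8, 0, R1, (0, 1))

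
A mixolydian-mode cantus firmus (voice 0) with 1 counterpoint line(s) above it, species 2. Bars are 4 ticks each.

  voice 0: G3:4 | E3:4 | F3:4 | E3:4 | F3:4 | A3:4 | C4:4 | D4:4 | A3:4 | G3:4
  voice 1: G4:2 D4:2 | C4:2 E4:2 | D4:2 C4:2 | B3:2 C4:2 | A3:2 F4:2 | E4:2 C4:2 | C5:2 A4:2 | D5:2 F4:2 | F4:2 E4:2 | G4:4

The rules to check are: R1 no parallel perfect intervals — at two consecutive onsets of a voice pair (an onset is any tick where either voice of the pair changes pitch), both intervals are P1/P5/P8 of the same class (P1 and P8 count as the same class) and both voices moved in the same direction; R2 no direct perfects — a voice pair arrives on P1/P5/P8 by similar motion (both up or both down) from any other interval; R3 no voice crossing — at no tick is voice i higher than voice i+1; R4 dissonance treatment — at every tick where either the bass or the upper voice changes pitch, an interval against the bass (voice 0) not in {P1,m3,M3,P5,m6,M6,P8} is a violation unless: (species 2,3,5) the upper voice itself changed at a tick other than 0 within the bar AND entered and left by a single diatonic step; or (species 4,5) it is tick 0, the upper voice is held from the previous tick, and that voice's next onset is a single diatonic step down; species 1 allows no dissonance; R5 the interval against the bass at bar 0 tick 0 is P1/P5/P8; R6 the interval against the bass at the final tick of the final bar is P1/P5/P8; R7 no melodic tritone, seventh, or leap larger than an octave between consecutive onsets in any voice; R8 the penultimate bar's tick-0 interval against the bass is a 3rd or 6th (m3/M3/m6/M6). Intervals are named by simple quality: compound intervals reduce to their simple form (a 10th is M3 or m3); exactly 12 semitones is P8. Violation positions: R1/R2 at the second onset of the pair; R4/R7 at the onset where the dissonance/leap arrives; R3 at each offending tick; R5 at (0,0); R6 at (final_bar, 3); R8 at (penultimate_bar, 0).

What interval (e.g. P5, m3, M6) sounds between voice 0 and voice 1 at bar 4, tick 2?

voice 0=F3 voice 1=F4 -> P8

P8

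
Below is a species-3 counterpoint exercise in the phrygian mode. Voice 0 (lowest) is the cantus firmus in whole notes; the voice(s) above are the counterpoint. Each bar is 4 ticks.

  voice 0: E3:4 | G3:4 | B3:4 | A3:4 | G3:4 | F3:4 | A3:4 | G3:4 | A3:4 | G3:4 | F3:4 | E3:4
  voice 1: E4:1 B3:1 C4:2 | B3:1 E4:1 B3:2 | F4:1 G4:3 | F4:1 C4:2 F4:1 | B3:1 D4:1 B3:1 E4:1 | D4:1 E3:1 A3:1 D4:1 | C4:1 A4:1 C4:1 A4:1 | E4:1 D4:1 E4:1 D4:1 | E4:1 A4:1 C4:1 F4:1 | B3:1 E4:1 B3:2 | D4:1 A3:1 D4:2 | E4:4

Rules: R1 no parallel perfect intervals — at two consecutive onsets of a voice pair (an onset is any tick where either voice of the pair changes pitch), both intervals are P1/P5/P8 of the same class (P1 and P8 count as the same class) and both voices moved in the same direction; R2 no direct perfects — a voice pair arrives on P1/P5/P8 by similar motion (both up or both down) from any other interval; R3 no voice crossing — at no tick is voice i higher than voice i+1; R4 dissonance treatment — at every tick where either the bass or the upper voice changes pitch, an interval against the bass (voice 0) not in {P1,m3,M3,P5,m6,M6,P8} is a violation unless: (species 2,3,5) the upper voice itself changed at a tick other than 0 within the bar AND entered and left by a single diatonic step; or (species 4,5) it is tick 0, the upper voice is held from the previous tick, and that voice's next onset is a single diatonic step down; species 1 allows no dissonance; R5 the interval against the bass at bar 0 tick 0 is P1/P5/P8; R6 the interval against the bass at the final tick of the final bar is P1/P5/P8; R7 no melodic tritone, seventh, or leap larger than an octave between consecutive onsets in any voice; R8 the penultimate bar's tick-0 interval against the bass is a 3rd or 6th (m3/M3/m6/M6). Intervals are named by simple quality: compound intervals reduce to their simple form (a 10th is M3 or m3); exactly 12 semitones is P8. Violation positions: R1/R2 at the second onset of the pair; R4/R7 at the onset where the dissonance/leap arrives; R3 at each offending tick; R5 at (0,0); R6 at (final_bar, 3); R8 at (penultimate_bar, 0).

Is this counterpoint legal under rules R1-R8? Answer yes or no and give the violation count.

bar 0: v0=E3 v1=E4 (P8)
bar 1: v0=G3 v1=B3 (M3)
bar 2: v0=B3 v1=F4 (TT)
bar 3: v0=A3 v1=F4 (m6)
bar 4: v0=G3 v1=B3 (M3)
bar 5: v0=F3 v1=D4 (M6)
bar 6: v0=A3 v1=C4 (m3)
bar 7: v0=G3 v1=E4 (M6)
bar 8: v0=A3 v1=E4 (P5)
bar 9: v0=G3 v1=B3 (M3)
bar 10: v0=F3 v1=D4 (M6)
bar 11: v0=E3 v1=E4 (P8)
  R4 @ bar2.0: B3/F4 TT untreated
  R7 @ bar2.0: B3->F4 leap 6st
  R7 @ bar4.0: F4->B3 leap 6st
  R3 @ bar5.1: F3 above E3
  R4 @ bar5.1: F3/E3 m2 untreated
  R7 @ bar5.1: D4->E3 leap 10st
  R1 @ bar8.0: G3/D4 P5 -> A3/E4 P5 similar
  R7 @ bar9.0: F4->B3 leap 6st

No (8 violations)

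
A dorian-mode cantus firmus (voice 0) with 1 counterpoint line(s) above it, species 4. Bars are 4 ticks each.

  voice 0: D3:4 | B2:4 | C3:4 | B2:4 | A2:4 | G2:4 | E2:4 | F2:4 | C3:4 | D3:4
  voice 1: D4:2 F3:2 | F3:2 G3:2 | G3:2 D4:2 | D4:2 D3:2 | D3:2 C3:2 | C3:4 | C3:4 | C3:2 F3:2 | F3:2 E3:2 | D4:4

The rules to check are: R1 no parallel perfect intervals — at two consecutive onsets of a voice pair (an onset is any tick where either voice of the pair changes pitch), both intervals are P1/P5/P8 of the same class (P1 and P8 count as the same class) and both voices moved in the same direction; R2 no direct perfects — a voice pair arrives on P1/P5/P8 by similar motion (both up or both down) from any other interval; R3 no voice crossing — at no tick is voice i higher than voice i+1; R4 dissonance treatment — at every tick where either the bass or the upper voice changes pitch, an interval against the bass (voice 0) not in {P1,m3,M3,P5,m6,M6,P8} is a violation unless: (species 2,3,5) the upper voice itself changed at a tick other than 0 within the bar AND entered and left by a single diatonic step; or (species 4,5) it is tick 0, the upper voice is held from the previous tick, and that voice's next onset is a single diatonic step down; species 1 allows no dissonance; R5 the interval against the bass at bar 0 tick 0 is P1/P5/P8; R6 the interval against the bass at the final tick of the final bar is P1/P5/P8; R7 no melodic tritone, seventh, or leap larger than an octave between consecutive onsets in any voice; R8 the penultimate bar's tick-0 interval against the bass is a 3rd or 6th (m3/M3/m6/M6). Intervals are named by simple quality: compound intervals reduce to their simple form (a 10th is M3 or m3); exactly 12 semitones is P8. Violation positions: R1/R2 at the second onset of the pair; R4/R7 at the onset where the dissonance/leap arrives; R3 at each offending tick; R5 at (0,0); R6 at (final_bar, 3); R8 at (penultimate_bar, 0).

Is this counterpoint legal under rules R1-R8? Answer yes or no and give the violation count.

bar 0: v0=D3 v1=D4 (P8)
bar 1: v0=B2 v1=F3 (TT)
bar 2: v0=C3 v1=G3 (P5)
bar 3: v0=B2 v1=D4 (m3)
bar 4: v0=A2 v1=D3 (P4)
bar 5: v0=G2 v1=C3 (P4)
bar 6: v0=E2 v1=C3 (m6)
bar 7: v0=F2 v1=C3 (P5)
bar 8: v0=C3 v1=F3 (P4)
bar 9: v0=D3 v1=D4 (P8)
  R4 @ bar1.0: B2/F3 TT untreated
  R4 @ bar2.2: C3/D4 M2 untreated
  R4 @ bar5.0: G2/C3 P4 untreated
  R8 @ bar8.0: penult P4 not 3rd/6th
  R2 @ bar9.0: C3/E3 M3 -> D3/D4 P8 similar
  R7 @ bar9.0: E3->D4 leap 10st

No (6 violations)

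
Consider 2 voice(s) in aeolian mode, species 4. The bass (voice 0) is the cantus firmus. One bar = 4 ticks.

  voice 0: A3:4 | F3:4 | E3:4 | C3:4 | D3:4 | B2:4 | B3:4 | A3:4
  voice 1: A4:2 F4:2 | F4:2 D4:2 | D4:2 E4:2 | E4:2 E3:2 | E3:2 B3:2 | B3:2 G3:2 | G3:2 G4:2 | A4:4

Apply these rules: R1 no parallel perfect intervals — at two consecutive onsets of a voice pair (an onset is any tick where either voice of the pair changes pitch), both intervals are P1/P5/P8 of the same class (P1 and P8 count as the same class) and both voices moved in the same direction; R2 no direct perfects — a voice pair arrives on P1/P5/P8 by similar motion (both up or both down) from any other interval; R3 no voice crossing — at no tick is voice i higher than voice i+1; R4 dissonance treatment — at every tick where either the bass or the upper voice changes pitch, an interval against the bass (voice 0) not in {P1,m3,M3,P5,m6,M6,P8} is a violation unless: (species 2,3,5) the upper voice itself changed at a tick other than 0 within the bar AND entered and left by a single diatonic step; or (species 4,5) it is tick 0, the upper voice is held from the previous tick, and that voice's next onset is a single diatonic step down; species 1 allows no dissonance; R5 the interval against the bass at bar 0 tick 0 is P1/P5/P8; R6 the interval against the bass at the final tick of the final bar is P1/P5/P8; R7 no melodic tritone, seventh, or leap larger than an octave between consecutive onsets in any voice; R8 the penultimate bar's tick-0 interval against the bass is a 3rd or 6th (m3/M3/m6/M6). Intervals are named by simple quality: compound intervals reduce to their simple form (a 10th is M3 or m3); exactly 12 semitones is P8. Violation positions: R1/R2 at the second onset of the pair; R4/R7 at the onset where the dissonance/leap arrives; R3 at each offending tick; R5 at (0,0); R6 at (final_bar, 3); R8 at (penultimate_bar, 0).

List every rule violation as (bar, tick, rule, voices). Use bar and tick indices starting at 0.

(2, 0, R4, (0, 1))
(4, 0, R4, (0, 1))
(6, 0, R3, (0, 1))
(6, 1, R3, (0, 1))

bar 0: v0=A3 v1=A4 downbeat P8
bar 1: v0=F3 v1=F4 downbeat P8
bar 2: v0=E3 v1=D4 downbeat m7
bar 3: v0=C3 v1=E4 downbeat M3
bar 4: v0=D3 v1=E3 downbeat M2
bar 5: v0=B2 v1=B3 downbeat P8
bar 6: v0=B3 v1=G3 downbeat M3
bar 7: v0=A3 v1=A4 downbeat P8
  -> R4 @ bar 2 tick 0 v(0, 1): E3/D4 m7 untreated
  -> R4 @ bar 4 tick 0 v(0, 1): D3/E3 M2 untreated
  -> R3 @ bar 6 tick 0 v(0, 1): B3 above G3
  -> R3 @ bar 6 tick 1 v(0, 1): B3 above G3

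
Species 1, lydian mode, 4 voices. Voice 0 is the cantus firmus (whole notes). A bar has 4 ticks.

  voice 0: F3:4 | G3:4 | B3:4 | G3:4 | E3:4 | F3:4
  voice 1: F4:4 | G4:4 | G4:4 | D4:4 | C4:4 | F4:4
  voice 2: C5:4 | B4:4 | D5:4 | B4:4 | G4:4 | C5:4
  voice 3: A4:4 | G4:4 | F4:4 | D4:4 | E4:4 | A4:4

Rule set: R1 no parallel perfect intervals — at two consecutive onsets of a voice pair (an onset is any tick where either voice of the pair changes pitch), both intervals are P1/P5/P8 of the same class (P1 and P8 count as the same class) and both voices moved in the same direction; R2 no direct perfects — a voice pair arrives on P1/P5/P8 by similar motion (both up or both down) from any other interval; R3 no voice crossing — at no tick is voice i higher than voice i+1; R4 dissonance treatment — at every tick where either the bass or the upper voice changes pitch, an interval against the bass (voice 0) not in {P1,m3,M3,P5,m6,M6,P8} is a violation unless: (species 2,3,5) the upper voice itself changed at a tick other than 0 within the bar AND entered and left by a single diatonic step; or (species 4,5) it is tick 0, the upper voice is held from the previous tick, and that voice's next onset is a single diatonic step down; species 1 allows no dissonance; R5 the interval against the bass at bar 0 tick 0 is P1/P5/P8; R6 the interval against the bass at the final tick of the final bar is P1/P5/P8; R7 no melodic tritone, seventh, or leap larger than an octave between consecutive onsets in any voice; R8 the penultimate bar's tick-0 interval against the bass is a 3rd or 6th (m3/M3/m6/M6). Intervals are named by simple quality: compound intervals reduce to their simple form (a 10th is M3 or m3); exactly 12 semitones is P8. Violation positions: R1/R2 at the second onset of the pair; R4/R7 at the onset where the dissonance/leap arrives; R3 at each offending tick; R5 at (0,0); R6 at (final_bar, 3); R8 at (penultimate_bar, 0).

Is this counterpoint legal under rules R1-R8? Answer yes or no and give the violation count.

No (36 violations)

bar 0: v0=F3 v1=F4 v2=C5 v3=A4 (M3)
bar 1: v0=G3 v1=G4 v2=B4 v3=G4 (P8)
bar 2: v0=B3 v1=G4 v2=D5 v3=F4 (TT)
bar 3: v0=G3 v1=D4 v2=B4 v3=D4 (P5)
bar 4: v0=E3 v1=C4 v2=G4 v3=E4 (P8)
bar 5: v0=F3 v1=F4 v2=C5 v3=A4 (M3)
  R3 @ bar0.0: C5 above A4
  R5 @ bar0.0: opens on M3
  R3 @ bar0.1: C5 above A4
  R3 @ bar0.2: C5 above A4
  R3 @ bar0.3: C5 above A4
  R1 @ bar1.0: F3/F4 P8 -> G3/G4 P8 similar
  R3 @ bar1.0: B4 above G4
  R3 @ bar1.1: B4 above G4
  R3 @ bar1.2: B4 above G4
  R3 @ bar1.3: B4 above G4
  R3 @ bar2.0: D5 above F4
  R4 @ bar2.0: B3/F4 TT untreated
  R3 @ bar2.1: D5 above F4
  R3 @ bar2.2: D5 above F4
  R3 @ bar2.3: D5 above F4
  R2 @ bar3.0: B3/G4 m6 -> G3/D4 P5 similar
  R2 @ bar3.0: B3/F4 TT -> G3/D4 P5 similar
  R2 @ bar3.0: G4/F4 M2 -> D4/D4 P1 similar
  R3 @ bar3.0: B4 above D4
  R3 @ bar3.1: B4 above D4
  R3 @ bar3.2: B4 above D4
  R3 @ bar3.3: B4 above D4
  R2 @ bar4.0: D4/B4 M6 -> C4/G4 P5 similar
  R3 @ bar4.0: G4 above E4
  R8 @ bar4.0: penult P8 not 3rd/6th
  R3 @ bar4.1: G4 above E4
  R3 @ bar4.2: G4 above E4
  R3 @ bar4.3: G4 above E4
  R1 @ bar5.0: C4/G4 P5 -> F4/C5 P5 similar
  R2 @ bar5.0: E3/C4 m6 -> F3/F4 P8 similar
  R2 @ bar5.0: E3/G4 m3 -> F3/C5 P5 similar
  R3 @ bar5.0: C5 above A4
  R3 @ bar5.1: C5 above A4
  R3 @ bar5.2: C5 above A4
  R3 @ bar5.3: C5 above A4
  R6 @ bar5.3: closes on M3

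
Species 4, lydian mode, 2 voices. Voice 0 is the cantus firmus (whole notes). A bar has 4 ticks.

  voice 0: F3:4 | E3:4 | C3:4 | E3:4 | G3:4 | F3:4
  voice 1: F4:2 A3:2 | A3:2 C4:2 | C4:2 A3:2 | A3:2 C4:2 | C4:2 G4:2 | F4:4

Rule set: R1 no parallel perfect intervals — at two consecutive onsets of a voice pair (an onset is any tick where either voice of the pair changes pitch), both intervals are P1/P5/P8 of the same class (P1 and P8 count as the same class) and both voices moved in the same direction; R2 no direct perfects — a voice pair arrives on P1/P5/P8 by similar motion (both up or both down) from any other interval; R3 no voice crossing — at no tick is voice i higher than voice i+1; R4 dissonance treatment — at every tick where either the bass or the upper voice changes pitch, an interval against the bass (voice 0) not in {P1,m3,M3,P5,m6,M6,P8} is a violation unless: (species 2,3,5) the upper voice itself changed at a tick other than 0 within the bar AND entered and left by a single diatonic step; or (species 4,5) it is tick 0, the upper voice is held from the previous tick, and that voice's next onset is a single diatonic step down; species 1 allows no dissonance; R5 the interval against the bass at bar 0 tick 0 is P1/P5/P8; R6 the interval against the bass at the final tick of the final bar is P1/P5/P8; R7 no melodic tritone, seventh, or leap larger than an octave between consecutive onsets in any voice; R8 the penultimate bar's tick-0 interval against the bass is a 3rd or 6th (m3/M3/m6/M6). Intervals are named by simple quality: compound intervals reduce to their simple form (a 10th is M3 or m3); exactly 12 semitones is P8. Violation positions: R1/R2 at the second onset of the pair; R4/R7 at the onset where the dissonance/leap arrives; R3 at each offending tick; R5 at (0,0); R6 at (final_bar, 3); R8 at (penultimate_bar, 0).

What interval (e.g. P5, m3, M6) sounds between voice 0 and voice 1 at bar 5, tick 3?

voice 0=F3 voice 1=F4 -> P8

P8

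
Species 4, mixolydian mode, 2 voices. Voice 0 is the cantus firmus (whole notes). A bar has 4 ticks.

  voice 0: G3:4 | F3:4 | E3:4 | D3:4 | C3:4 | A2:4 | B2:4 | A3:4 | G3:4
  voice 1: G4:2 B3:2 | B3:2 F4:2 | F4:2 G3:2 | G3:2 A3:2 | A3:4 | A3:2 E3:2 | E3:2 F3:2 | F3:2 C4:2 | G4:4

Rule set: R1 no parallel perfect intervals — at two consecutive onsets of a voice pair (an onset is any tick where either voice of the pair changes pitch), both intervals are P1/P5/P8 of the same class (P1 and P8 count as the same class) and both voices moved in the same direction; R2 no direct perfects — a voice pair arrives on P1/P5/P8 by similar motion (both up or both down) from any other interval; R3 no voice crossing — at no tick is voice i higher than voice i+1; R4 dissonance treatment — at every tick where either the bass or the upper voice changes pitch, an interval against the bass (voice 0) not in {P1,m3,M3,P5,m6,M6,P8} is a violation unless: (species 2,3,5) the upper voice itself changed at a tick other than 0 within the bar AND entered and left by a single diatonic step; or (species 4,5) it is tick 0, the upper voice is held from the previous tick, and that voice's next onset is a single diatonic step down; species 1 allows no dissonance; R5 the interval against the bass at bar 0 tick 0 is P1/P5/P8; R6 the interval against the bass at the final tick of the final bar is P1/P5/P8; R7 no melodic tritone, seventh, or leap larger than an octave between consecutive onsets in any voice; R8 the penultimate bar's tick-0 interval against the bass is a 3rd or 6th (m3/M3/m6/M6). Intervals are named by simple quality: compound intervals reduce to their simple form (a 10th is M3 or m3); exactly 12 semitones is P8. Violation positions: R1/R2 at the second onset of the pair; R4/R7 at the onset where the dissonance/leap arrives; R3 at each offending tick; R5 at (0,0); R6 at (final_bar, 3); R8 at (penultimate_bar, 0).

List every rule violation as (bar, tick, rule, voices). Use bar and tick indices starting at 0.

(1, 0, R4, (0, 1))
(1, 2, R7, (1,))
(2, 0, R4, (0, 1))
(2, 2, R7, (1,))
(3, 0, R4, (0, 1))
(6, 0, R4, (0, 1))
(6, 2, R4, (0, 1))
(7, 0, R3, (0, 1))
(7, 0, R7, (0,))
(7, 1, R3, (0, 1))

bar 0: v0=G3 v1=G4 downbeat P8
bar 1: v0=F3 v1=B3 downbeat TT
bar 2: v0=E3 v1=F4 downbeat m2
bar 3: v0=D3 v1=G3 downbeat P4
bar 4: v0=C3 v1=A3 downbeat M6
bar 5: v0=A2 v1=A3 downbeat P8
bar 6: v0=B2 v1=E3 downbeat P4
bar 7: v0=A3 v1=F3 downbeat M3
bar 8: v0=G3 v1=G4 downbeat P8
  -> R4 @ bar 1 tick 0 v(0, 1): F3/B3 TT untreated
  -> R7 @ bar 1 tick 2 v(1,): B3->F4 leap 6st
  -> R4 @ bar 2 tick 0 v(0, 1): E3/F4 m2 untreated
  -> R7 @ bar 2 tick 2 v(1,): F4->G3 leap 10st
  -> R4 @ bar 3 tick 0 v(0, 1): D3/G3 P4 untreated
  -> R4 @ bar 6 tick 0 v(0, 1): B2/E3 P4 untreated
  -> R4 @ bar 6 tick 2 v(0, 1): B2/F3 TT untreated
  -> R3 @ bar 7 tick 0 v(0, 1): A3 above F3
  -> R7 @ bar 7 tick 0 v(0,): B2->A3 leap 10st
  -> R3 @ bar 7 tick 1 v(0, 1): A3 above F3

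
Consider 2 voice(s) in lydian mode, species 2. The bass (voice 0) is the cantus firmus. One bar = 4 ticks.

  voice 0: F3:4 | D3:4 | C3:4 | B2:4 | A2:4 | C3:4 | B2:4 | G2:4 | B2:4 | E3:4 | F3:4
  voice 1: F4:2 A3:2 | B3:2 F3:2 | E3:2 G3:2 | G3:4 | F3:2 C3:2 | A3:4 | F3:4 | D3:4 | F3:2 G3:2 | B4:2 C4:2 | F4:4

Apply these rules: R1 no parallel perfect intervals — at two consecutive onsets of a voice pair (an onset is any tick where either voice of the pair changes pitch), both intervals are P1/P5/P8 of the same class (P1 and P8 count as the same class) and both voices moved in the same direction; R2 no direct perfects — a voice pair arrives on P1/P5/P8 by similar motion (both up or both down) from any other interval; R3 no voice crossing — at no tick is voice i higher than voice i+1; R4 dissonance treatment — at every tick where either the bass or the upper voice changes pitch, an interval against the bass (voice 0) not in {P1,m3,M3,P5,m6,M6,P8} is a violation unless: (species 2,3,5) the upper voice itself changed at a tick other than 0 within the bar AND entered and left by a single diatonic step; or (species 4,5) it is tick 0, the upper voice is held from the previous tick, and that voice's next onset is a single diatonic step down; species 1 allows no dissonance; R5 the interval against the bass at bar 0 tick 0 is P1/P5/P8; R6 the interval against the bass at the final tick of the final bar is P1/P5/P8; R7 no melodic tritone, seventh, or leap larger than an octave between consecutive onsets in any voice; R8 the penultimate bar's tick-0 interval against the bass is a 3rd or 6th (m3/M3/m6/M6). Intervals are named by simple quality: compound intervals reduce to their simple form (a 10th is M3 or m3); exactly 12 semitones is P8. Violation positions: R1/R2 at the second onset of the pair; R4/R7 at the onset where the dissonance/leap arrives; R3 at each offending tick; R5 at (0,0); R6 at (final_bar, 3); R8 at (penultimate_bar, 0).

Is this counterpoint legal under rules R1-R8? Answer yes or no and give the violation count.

No (9 violations)

bar 0: v0=F3 v1=F4 (P8)
bar 1: v0=D3 v1=B3 (M6)
bar 2: v0=C3 v1=E3 (M3)
bar 3: v0=B2 v1=G3 (m6)
bar 4: v0=A2 v1=F3 (m6)
bar 5: v0=C3 v1=A3 (M6)
bar 6: v0=B2 v1=F3 (TT)
bar 7: v0=G2 v1=D3 (P5)
bar 8: v0=B2 v1=F3 (TT)
bar 9: v0=E3 v1=B4 (P5)
bar 10: v0=F3 v1=F4 (P8)
  R7 @ bar1.2: B3->F3 leap 6st
  R4 @ bar6.0: B2/F3 TT untreated
  R2 @ bar7.0: B2/F3 TT -> G2/D3 P5 similar
  R4 @ bar8.0: B2/F3 TT untreated
  R2 @ bar9.0: B2/G3 m6 -> E3/B4 P5 similar
  R7 @ bar9.0: G3->B4 leap 16st
  R8 @ bar9.0: penult P5 not 3rd/6th
  R7 @ bar9.2: B4->C4 leap 11st
  R2 @ bar10.0: E3/C4 m6 -> F3/F4 P8 similar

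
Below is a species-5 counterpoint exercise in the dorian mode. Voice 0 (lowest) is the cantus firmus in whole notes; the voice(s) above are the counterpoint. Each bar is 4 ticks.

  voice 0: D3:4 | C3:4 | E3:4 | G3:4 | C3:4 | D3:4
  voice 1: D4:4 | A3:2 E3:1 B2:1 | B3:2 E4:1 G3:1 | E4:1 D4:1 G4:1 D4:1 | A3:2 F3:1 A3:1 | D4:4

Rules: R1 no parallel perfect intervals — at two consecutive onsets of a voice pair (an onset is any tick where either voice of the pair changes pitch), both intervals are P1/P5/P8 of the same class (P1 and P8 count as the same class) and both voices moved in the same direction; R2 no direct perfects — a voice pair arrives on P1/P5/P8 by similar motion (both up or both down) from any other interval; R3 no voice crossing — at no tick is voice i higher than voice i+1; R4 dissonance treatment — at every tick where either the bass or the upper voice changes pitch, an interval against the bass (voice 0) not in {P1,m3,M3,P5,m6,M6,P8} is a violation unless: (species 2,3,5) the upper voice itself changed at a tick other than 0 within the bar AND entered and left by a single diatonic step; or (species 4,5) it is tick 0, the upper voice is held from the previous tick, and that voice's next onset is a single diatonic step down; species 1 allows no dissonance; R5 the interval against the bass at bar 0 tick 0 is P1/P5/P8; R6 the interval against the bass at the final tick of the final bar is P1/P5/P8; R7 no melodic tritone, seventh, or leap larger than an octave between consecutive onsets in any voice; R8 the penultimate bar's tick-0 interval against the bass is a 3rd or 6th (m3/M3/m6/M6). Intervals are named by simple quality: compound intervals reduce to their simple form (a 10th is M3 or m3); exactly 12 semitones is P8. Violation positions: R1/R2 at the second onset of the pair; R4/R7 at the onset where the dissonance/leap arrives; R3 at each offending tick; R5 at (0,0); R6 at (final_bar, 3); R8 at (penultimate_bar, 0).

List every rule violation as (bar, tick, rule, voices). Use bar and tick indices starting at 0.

(1, 3, R3, (0, 1))
(1, 3, R4, (0, 1))
(2, 0, R2, (0, 1))
(4, 2, R4, (0, 1))
(5, 0, R2, (0, 1))

bar 0: v0=D3 v1=D4 downbeat P8
bar 1: v0=C3 v1=A3 downbeat M6
bar 2: v0=E3 v1=B3 downbeat P5
bar 3: v0=G3 v1=E4 downbeat M6
bar 4: v0=C3 v1=A3 downbeat M6
bar 5: v0=D3 v1=D4 downbeat P8
  -> R3 @ bar 1 tick 3 v(0, 1): C3 above B2
  -> R4 @ bar 1 tick 3 v(0, 1): C3/B2 m2 untreated
  -> R2 @ bar 2 tick 0 v(0, 1): C3/B2 m2 -> E3/B3 P5 similar
  -> R4 @ bar 4 tick 2 v(0, 1): C3/F3 P4 untreated
  -> R2 @ bar 5 tick 0 v(0, 1): C3/A3 M6 -> D3/D4 P8 similar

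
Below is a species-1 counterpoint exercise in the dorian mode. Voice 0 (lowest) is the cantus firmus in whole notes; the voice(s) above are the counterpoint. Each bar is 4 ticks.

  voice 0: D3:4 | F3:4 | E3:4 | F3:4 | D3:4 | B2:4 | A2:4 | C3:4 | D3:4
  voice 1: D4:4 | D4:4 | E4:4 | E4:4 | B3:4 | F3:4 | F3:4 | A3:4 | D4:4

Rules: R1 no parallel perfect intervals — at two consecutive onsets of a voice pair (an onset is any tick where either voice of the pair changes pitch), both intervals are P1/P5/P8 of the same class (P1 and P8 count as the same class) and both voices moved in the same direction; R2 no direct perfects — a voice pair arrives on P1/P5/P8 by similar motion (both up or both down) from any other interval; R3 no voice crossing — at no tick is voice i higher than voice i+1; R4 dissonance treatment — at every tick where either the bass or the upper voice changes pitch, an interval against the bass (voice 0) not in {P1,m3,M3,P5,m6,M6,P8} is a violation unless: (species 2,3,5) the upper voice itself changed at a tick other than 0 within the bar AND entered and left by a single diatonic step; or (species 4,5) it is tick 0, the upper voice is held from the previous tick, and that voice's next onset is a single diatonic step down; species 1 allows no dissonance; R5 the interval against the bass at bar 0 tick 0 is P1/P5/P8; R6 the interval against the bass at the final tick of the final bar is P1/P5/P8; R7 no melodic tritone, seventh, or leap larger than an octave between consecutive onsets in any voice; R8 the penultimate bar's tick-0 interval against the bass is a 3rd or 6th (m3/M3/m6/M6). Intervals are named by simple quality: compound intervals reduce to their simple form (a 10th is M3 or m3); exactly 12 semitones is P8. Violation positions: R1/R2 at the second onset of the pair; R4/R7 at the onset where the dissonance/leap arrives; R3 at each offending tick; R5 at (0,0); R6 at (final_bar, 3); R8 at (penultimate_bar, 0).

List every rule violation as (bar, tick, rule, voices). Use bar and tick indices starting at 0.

bar 0: v0=D3 v1=D4 downbeat P8
bar 1: v0=F3 v1=D4 downbeat M6
bar 2: v0=E3 v1=E4 downbeat P8
bar 3: v0=F3 v1=E4 downbeat M7
bar 4: v0=D3 v1=B3 downbeat M6
bar 5: v0=B2 v1=F3 downbeat TT
bar 6: v0=A2 v1=F3 downbeat m6
bar 7: v0=C3 v1=A3 downbeat M6
bar 8: v0=D3 v1=D4 downbeat P8
  -> R4 @ bar 3 tick 0 v(0, 1): F3/E4 M7 untreated
  -> R4 @ bar 5 tick 0 v(0, 1): B2/F3 TT untreated
  -> R7 @ bar 5 tick 0 v(1,): B3->F3 leap 6st
  -> R2 @ bar 8 tick 0 v(0, 1): C3/A3 M6 -> D3/D4 P8 similar

(3, 0, R4, (0, 1))
(5, 0, R4, (0, 1))
(5, 0, R7, (1,))
(8, 0, R2, (0, 1))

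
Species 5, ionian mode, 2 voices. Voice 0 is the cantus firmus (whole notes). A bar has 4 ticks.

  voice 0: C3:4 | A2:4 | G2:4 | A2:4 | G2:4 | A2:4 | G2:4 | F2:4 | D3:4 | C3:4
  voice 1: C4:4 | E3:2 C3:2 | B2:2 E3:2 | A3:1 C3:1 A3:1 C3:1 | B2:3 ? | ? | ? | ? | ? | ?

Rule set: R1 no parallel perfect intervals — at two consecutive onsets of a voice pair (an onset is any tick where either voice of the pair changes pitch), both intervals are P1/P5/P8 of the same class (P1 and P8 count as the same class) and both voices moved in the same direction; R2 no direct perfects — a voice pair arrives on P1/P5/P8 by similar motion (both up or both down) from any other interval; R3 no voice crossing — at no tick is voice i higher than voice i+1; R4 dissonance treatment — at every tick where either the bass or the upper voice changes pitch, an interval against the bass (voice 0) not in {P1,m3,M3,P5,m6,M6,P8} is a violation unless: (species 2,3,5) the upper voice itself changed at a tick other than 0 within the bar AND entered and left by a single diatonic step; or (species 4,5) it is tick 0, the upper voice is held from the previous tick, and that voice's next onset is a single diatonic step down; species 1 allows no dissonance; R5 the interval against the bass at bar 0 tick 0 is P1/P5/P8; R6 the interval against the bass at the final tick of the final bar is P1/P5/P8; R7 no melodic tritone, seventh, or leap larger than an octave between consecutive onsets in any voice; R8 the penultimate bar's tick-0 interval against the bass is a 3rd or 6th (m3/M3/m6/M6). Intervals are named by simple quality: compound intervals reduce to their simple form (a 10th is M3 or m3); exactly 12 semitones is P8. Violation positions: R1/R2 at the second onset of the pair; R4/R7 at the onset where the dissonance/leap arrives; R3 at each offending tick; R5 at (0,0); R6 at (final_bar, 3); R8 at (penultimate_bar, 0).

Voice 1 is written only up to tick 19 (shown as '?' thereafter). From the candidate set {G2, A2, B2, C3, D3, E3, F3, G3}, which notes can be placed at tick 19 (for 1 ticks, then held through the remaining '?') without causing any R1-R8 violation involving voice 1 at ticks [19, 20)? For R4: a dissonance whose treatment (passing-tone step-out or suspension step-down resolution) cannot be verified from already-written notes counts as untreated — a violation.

{B2, D3, E3, G2, G3}

G2: legal
A2: violates R4
B2: legal
C3: violates R4
D3: legal
E3: legal
F3: violates R4,R7
G3: legal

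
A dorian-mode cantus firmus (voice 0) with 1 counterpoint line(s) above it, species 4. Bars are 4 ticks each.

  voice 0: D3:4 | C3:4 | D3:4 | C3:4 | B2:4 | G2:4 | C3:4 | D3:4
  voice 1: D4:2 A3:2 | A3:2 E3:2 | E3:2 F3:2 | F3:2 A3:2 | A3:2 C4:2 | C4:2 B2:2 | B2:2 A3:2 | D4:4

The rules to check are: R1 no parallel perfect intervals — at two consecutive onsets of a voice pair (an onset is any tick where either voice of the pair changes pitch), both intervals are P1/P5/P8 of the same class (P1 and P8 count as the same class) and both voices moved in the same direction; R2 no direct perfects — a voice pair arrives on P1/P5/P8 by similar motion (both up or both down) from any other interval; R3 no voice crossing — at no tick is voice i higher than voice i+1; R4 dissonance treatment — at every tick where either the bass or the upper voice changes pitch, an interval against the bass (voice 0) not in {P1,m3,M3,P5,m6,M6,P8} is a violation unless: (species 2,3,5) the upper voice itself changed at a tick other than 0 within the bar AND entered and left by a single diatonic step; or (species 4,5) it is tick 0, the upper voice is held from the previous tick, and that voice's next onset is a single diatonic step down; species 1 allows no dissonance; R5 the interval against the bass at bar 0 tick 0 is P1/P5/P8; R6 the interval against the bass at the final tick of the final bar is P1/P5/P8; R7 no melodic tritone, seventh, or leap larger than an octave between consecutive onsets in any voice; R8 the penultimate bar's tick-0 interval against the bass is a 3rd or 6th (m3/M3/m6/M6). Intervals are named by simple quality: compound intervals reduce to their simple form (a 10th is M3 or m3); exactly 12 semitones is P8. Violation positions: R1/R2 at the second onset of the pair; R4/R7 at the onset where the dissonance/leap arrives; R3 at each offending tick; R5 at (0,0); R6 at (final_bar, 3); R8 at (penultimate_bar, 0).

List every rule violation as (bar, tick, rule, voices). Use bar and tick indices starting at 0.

bar 0: v0=D3 v1=D4 downbeat P8
bar 1: v0=C3 v1=A3 downbeat M6
bar 2: v0=D3 v1=E3 downbeat M2
bar 3: v0=C3 v1=F3 downbeat P4
bar 4: v0=B2 v1=A3 downbeat m7
bar 5: v0=G2 v1=C4 downbeat P4
bar 6: v0=C3 v1=B2 downbeat m2
bar 7: v0=D3 v1=D4 downbeat P8
  -> R4 @ bar 2 tick 0 v(0, 1): D3/E3 M2 untreated
  -> R4 @ bar 3 tick 0 v(0, 1): C3/F3 P4 untreated
  -> R4 @ bar 4 tick 0 v(0, 1): B2/A3 m7 untreated
  -> R4 @ bar 4 tick 2 v(0, 1): B2/C4 m2 untreated
  -> R4 @ bar 5 tick 0 v(0, 1): G2/C4 P4 untreated
  -> R7 @ bar 5 tick 2 v(1,): C4->B2 leap 13st
  -> R3 @ bar 6 tick 0 v(0, 1): C3 above B2
  -> R4 @ bar 6 tick 0 v(0, 1): C3/B2 m2 untreated
  -> R8 @ bar 6 tick 0 v(0, 1): penult m2 not 3rd/6th
  -> R3 @ bar 6 tick 1 v(0, 1): C3 above B2
  -> R7 @ bar 6 tick 2 v(1,): B2->A3 leap 10st
  -> R2 @ bar 7 tick 0 v(0, 1): C3/A3 M6 -> D3/D4 P8 similar

(2, 0, R4, (0, 1))
(3, 0, R4, (0, 1))
(4, 0, R4, (0, 1))
(4, 2, R4, (0, 1))
(5, 0, R4, (0, 1))
(5, 2, R7, (1,))
(6, 0, R3, (0, 1))
(6, 0, R4, (0, 1))
(6, 0, R8, (0, 1))
(6, 1, R3, (0, 1))
(6, 2, R7, (1,))
(7, 0, R2, (0, 1))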